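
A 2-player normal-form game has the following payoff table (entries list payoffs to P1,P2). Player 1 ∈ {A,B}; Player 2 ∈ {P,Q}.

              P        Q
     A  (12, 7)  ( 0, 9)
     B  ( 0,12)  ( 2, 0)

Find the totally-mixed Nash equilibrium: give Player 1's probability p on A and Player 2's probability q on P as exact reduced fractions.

P1 indiff ⇒ q·12+(1-q)·0 = q·0+(1-q)·2 ⇒ q(12) = (1-q)(2) ⇒ q = 1/7
P2 indiff ⇒ p·7+(1-p)·12 = p·9+(1-p)·0 ⇒ p(-2) = (1-p)(-12) ⇒ p = 6/7

P1 mixes 6/7 on A; P2 mixes 1/7 on P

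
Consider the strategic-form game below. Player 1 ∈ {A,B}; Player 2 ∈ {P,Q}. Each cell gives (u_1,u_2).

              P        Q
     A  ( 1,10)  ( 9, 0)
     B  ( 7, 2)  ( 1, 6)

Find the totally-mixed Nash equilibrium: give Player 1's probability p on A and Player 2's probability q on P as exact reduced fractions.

P1 indiff ⇒ q·1+(1-q)·9 = q·7+(1-q)·1 ⇒ q(-6) = (1-q)(-8) ⇒ q = 4/7
P2 indiff ⇒ p·10+(1-p)·2 = p·0+(1-p)·6 ⇒ p(10) = (1-p)(4) ⇒ p = 2/7

P1 mixes 2/7 on A; P2 mixes 4/7 on P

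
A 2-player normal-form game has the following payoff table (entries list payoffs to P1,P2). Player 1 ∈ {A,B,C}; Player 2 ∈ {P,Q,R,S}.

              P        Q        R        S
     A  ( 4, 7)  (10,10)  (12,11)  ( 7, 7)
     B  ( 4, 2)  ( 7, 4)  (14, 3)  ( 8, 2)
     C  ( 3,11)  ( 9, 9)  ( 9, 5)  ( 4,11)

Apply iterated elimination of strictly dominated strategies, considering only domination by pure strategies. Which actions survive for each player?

IESDS → P1:{A,B} P2:{Q,R}

P1 drop C (A beats it: P:4>3 Q:10>9 R:12>9 S:7>4)
P2 drop P (Q beats it: A:10>7 B:4>2)
P2 drop S (Q beats it: A:10>7 B:4>2)
P1→{A,B} P2→{Q,R}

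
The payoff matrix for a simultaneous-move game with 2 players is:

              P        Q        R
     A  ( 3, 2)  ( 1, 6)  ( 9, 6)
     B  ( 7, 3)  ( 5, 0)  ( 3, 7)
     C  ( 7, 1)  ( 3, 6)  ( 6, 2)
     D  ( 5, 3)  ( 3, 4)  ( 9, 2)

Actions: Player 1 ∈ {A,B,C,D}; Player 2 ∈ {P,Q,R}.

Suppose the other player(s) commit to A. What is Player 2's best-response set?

u_2(P vs A) = 2
u_2(Q vs A) = 6
u_2(R vs A) = 6
max payoff 6 at {Q,R}

BR_2 = {Q,R}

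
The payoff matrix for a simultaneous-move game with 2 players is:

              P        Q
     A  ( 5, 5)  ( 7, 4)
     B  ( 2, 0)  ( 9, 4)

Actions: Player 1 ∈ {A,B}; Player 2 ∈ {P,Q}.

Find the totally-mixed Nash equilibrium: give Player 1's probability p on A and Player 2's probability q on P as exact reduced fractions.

P1 indiff ⇒ q·5+(1-q)·7 = q·2+(1-q)·9 ⇒ q(3) = (1-q)(2) ⇒ q = 2/5
P2 indiff ⇒ p·5+(1-p)·0 = p·4+(1-p)·4 ⇒ p(1) = (1-p)(4) ⇒ p = 4/5

p=4/5, q=2/5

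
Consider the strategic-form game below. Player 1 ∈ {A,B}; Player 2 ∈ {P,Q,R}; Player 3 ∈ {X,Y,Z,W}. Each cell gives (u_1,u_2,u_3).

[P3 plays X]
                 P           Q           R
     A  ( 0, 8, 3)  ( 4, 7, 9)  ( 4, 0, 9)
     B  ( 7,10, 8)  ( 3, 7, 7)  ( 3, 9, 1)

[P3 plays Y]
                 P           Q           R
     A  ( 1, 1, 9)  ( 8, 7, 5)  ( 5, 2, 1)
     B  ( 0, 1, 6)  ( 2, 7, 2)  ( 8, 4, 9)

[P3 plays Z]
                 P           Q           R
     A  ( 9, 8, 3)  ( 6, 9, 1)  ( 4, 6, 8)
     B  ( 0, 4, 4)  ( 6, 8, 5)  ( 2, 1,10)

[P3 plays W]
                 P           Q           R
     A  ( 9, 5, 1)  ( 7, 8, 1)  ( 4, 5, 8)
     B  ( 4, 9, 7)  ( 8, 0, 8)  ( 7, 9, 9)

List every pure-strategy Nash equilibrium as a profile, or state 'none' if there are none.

(A,P,X): not NE [P1→B gives 7>0; P3→Y gives 9>3]
(A,P,Y): not NE [P2→Q gives 7>1]
(A,P,Z): not NE [P2→Q gives 9>8; P3→Y gives 9>3]
(A,P,W): not NE [P2→Q gives 8>5; P3→Y gives 9>1]
(A,Q,X): not NE [P2→P gives 8>7]
(A,Q,Y): not NE [P3→X gives 9>5]
(A,Q,Z): not NE [P3→X gives 9>1]
(A,Q,W): not NE [P1→B gives 8>7; P3→X gives 9>1]
(A,R,X): not NE [P2→P gives 8>0]
(A,R,Y): not NE [P1→B gives 8>5; P2→Q gives 7>2; P3→X gives 9>1]
(A,R,Z): not NE [P2→Q gives 9>6; P3→X gives 9>8]
(A,R,W): not NE [P1→B gives 7>4; P2→Q gives 8>5; P3→X gives 9>8]
(B,P,X): NE
(B,P,Y): not NE [P1→A gives 1>0; P2→Q gives 7>1; P3→X gives 8>6]
(B,P,Z): not NE [P1→A gives 9>0; P2→Q gives 8>4; P3→X gives 8>4]
(B,P,W): not NE [P1→A gives 9>4; P3→X gives 8>7]
(B,Q,X): not NE [P1→A gives 4>3; P2→P gives 10>7; P3→W gives 8>7]
(B,Q,Y): not NE [P1→A gives 8>2; P3→W gives 8>2]
(B,Q,Z): not NE [P3→W gives 8>5]
(B,Q,W): not NE [P2→R gives 9>0]
(B,R,X): not NE [P1→A gives 4>3; P2→P gives 10>9; P3→Z gives 10>1]
(B,R,Y): not NE [P2→Q gives 7>4; P3→Z gives 10>9]
(B,R,Z): not NE [P1→A gives 4>2; P2→Q gives 8>1]
(B,R,W): not NE [P3→Z gives 10>9]

PSNE = {(B,P,X)}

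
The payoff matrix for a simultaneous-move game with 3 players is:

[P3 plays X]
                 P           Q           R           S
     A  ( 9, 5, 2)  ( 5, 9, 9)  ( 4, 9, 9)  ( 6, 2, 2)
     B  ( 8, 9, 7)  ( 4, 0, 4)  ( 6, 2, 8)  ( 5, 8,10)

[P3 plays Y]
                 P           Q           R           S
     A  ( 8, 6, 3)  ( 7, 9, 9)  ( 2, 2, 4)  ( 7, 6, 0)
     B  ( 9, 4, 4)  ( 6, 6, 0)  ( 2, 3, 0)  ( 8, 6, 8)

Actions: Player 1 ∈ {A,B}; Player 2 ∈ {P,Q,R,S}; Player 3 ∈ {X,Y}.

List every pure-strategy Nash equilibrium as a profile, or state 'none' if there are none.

PSNE = {(A,Q,X), (A,Q,Y)}

(A,P,X): not NE [P2→R gives 9>5; P3→Y gives 3>2]
(A,P,Y): not NE [P1→B gives 9>8; P2→Q gives 9>6]
(A,Q,X): NE
(A,Q,Y): NE
(A,R,X): not NE [P1→B gives 6>4]
(A,R,Y): not NE [P2→Q gives 9>2; P3→X gives 9>4]
(A,S,X): not NE [P2→R gives 9>2]
(A,S,Y): not NE [P1→B gives 8>7; P2→Q gives 9>6; P3→X gives 2>0]
(B,P,X): not NE [P1→A gives 9>8]
(B,P,Y): not NE [P2→S gives 6>4; P3→X gives 7>4]
(B,Q,X): not NE [P1→A gives 5>4; P2→P gives 9>0]
(B,Q,Y): not NE [P1→A gives 7>6; P3→X gives 4>0]
(B,R,X): not NE [P2→P gives 9>2]
(B,R,Y): not NE [P2→S gives 6>3; P3→X gives 8>0]
(B,S,X): not NE [P1→A gives 6>5; P2→P gives 9>8]
(B,S,Y): not NE [P3→X gives 10>8]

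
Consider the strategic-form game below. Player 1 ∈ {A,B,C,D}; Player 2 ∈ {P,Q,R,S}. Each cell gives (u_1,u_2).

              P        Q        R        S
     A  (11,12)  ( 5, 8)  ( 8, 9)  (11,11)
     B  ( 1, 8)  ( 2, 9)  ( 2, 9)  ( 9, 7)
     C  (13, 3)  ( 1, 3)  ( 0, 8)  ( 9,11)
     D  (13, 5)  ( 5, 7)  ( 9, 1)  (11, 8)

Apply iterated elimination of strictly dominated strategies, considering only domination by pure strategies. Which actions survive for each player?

IESDS → P1:{A,C,D} P2:{P,S}

P1 drop B (A beats it: P:11>1 Q:5>2 R:8>2 S:11>9)
P2 drop Q (S beats it: A:11>8 C:11>3 D:8>7)
P2 drop R (S beats it: A:11>9 C:11>8 D:8>1)
P1→{A,C,D} P2→{P,S}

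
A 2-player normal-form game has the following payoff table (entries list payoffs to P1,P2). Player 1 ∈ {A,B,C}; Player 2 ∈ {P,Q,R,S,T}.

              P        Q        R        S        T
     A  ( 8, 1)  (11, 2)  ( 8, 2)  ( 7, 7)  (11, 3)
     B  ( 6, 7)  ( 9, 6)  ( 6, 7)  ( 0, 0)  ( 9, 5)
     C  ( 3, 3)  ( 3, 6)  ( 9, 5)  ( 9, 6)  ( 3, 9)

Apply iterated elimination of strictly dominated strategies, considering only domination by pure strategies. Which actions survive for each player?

P1 drop B (A beats it: P:8>6 Q:11>9 R:8>6 S:7>0 T:11>9)
P2 drop P (Q beats it: A:2>1 C:6>3)
P2 drop Q (T beats it: A:3>2 C:9>6)
P2 drop R (S beats it: A:7>2 C:6>5)
P1→{A,C} P2→{S,T}

Survivors P1:{A,C} P2:{S,T}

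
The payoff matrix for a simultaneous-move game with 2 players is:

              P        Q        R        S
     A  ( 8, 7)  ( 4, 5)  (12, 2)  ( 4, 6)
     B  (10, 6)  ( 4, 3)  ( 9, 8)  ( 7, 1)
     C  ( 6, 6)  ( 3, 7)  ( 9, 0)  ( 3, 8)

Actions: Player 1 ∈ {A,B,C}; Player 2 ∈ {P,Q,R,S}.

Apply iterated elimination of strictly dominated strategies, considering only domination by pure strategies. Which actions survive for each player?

P1 drop C (A beats it: P:8>6 Q:4>3 R:12>9 S:4>3)
P2 drop Q (P beats it: A:7>5 B:6>3)
P2 drop S (P beats it: A:7>6 B:6>1)
P1→{A,B} P2→{P,R}

Remaining: P1:{A,B} P2:{P,R}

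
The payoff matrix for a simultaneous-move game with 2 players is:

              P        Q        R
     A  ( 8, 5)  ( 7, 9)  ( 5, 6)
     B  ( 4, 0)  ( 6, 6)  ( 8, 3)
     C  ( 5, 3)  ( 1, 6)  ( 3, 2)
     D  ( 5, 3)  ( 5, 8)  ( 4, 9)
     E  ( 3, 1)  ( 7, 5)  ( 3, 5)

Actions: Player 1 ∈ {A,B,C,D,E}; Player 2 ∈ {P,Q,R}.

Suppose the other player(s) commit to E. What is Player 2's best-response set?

u_2(P vs E) = 1
u_2(Q vs E) = 5
u_2(R vs E) = 5
max payoff 5 at {Q,R}

P2 best: {Q,R}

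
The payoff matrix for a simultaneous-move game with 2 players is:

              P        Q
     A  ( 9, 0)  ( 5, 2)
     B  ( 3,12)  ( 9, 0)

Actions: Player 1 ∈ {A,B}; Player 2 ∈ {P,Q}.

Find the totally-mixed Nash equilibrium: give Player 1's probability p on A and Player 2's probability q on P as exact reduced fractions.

p=6/7, q=2/5

P1 indiff ⇒ q·9+(1-q)·5 = q·3+(1-q)·9 ⇒ q(6) = (1-q)(4) ⇒ q = 2/5
P2 indiff ⇒ p·0+(1-p)·12 = p·2+(1-p)·0 ⇒ p(-2) = (1-p)(-12) ⇒ p = 6/7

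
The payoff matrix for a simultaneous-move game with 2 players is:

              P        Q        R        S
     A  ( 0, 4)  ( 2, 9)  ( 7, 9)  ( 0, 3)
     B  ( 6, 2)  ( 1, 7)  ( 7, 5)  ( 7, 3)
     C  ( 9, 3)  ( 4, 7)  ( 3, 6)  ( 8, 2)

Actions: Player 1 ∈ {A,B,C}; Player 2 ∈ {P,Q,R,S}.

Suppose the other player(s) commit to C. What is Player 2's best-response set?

u_2(P vs C) = 3
u_2(Q vs C) = 7
u_2(R vs C) = 6
u_2(S vs C) = 2
max payoff 7 at {Q}

P2 best: {Q}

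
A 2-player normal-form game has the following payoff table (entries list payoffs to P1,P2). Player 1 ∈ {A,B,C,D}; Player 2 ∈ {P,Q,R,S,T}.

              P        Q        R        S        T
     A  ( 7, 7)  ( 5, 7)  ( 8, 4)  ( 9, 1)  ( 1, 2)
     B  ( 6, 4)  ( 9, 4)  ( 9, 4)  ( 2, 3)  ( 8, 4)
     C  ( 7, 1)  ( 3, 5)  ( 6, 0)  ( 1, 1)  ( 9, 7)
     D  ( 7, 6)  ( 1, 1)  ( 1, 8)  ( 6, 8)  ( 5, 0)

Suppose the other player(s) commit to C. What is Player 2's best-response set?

P2 best: {T}

u_2(P vs C) = 1
u_2(Q vs C) = 5
u_2(R vs C) = 0
u_2(S vs C) = 1
u_2(T vs C) = 7
max payoff 7 at {T}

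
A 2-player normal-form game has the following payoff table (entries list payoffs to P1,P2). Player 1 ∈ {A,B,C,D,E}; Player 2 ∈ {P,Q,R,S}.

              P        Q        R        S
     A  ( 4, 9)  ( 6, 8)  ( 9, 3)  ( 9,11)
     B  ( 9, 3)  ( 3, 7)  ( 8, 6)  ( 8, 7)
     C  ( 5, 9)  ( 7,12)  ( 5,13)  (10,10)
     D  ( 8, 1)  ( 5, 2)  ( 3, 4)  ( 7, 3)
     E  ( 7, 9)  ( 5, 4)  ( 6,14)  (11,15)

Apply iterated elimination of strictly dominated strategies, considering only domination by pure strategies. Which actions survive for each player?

P2 drop P (S beats it: A:11>9 B:7>3 C:10>9 D:3>1 E:15>9)
P1 drop B (A beats it: Q:6>3 R:9>8 S:9>8)
P1 drop D (A beats it: Q:6>5 R:9>3 S:9>7)
P1→{A,C,E} P2→{Q,R,S}

Remaining: P1:{A,C,E} P2:{Q,R,S}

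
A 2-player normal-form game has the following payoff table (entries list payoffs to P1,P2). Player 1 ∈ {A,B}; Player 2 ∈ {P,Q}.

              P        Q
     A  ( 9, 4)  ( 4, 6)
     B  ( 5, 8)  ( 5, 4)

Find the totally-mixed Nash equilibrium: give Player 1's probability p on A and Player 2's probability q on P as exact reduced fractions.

P1 indiff ⇒ q·9+(1-q)·4 = q·5+(1-q)·5 ⇒ q(4) = (1-q)(1) ⇒ q = 1/5
P2 indiff ⇒ p·4+(1-p)·8 = p·6+(1-p)·4 ⇒ p(-2) = (1-p)(-4) ⇒ p = 2/3

(p,q) = (2/3, 1/5)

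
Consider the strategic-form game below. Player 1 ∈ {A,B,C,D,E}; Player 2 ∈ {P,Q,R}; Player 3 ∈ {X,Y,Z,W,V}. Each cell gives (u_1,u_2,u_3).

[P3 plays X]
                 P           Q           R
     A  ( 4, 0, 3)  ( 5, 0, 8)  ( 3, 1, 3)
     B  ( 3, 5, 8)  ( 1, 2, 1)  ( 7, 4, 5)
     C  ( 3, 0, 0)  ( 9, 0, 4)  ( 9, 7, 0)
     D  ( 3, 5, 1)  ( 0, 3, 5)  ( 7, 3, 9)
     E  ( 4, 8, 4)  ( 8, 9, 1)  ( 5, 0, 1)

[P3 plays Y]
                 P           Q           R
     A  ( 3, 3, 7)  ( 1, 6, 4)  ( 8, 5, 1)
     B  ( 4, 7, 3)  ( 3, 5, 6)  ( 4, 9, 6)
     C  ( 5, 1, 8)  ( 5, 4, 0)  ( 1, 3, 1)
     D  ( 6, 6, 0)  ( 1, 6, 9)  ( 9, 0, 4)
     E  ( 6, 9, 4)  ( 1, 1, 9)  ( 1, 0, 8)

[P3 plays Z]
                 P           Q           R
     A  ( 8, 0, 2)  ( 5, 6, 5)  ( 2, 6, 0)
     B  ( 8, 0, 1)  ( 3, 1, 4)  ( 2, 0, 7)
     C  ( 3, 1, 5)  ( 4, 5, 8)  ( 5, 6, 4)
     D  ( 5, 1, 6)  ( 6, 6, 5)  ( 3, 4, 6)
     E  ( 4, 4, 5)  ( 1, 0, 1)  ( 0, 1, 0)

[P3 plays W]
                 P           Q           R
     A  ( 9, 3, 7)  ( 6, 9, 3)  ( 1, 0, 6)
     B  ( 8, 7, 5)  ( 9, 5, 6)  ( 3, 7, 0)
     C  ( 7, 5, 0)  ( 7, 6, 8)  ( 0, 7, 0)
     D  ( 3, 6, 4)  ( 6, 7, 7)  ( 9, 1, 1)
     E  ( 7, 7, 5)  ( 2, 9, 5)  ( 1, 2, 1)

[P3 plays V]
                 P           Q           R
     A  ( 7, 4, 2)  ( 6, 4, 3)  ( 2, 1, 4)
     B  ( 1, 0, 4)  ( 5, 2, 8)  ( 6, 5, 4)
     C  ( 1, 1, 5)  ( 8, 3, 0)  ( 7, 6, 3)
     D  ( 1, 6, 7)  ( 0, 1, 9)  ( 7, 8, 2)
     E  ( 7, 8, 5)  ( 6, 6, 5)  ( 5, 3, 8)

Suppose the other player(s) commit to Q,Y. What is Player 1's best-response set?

P1 best: {C}

u_1(A vs Q,Y) = 1
u_1(B vs Q,Y) = 3
u_1(C vs Q,Y) = 5
u_1(D vs Q,Y) = 1
u_1(E vs Q,Y) = 1
max payoff 5 at {C}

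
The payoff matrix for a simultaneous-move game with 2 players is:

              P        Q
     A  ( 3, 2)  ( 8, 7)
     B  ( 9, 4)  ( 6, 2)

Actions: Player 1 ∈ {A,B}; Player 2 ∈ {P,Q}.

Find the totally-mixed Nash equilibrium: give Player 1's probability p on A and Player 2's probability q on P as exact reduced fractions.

P1 indiff ⇒ q·3+(1-q)·8 = q·9+(1-q)·6 ⇒ q(-6) = (1-q)(-2) ⇒ q = 1/4
P2 indiff ⇒ p·2+(1-p)·4 = p·7+(1-p)·2 ⇒ p(-5) = (1-p)(-2) ⇒ p = 2/7

P1 mixes 2/7 on A; P2 mixes 1/4 on P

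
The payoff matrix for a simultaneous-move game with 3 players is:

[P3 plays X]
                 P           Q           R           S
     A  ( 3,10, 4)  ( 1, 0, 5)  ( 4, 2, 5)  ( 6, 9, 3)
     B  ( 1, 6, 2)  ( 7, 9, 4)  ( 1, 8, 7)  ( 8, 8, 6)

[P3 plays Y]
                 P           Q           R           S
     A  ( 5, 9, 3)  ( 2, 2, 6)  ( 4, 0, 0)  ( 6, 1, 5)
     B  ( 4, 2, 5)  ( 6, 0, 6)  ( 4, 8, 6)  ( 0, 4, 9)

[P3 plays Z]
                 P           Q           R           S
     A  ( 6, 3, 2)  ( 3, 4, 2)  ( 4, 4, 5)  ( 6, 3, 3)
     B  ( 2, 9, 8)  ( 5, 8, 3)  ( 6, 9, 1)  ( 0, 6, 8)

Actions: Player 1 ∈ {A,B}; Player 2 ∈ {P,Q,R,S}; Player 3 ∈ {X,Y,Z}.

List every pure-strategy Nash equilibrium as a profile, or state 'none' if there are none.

(A,P,X): NE
(A,P,Y): not NE [P3→X gives 4>3]
(A,P,Z): not NE [P2→R gives 4>3; P3→X gives 4>2]
(A,Q,X): not NE [P1→B gives 7>1; P2→P gives 10>0; P3→Y gives 6>5]
(A,Q,Y): not NE [P1→B gives 6>2; P2→P gives 9>2]
(A,Q,Z): not NE [P1→B gives 5>3; P3→Y gives 6>2]
(A,R,X): not NE [P2→P gives 10>2]
(A,R,Y): not NE [P2→P gives 9>0; P3→Z gives 5>0]
(A,R,Z): not NE [P1→B gives 6>4]
(A,S,X): not NE [P1→B gives 8>6; P2→P gives 10>9; P3→Y gives 5>3]
(A,S,Y): not NE [P2→P gives 9>1]
(A,S,Z): not NE [P2→R gives 4>3; P3→Y gives 5>3]
(B,P,X): not NE [P1→A gives 3>1; P2→Q gives 9>6; P3→Z gives 8>2]
(B,P,Y): not NE [P1→A gives 5>4; P2→R gives 8>2; P3→Z gives 8>5]
(B,P,Z): not NE [P1→A gives 6>2]
(B,Q,X): not NE [P3→Y gives 6>4]
(B,Q,Y): not NE [P2→R gives 8>0]
(B,Q,Z): not NE [P2→R gives 9>8; P3→Y gives 6>3]
(B,R,X): not NE [P1→A gives 4>1; P2→Q gives 9>8]
(B,R,Y): not NE [P3→X gives 7>6]
(B,R,Z): not NE [P3→X gives 7>1]
(B,S,X): not NE [P2→Q gives 9>8; P3→Y gives 9>6]
(B,S,Y): not NE [P1→A gives 6>0; P2→R gives 8>4]
(B,S,Z): not NE [P1→A gives 6>0; P2→R gives 9>6; P3→Y gives 9>8]

PSNE = {(A,P,X)}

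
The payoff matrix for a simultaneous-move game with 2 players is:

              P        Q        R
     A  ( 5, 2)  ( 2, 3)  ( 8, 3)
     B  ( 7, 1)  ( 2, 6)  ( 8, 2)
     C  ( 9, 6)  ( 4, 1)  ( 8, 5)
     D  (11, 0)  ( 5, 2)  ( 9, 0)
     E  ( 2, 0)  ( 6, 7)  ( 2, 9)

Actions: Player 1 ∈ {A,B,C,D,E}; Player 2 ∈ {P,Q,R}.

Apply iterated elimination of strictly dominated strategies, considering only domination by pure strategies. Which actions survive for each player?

P1 drop A (D beats it: P:11>5 Q:5>2 R:9>8)
P1 drop B (D beats it: P:11>7 Q:5>2 R:9>8)
P1 drop C (D beats it: P:11>9 Q:5>4 R:9>8)
P2 drop P (Q beats it: D:2>0 E:7>0)
P1→{D,E} P2→{Q,R}

Survivors P1:{D,E} P2:{Q,R}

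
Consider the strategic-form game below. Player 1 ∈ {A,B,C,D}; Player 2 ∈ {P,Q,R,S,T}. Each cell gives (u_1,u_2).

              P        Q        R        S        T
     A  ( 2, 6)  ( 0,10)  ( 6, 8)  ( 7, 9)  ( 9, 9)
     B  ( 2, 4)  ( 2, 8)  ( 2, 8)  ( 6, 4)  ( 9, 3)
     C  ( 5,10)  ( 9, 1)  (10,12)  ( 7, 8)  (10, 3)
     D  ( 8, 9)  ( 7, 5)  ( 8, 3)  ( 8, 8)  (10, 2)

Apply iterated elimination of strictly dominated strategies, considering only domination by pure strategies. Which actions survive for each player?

P1 drop A (D beats it: P:8>2 Q:7>0 R:8>6 S:8>7 T:10>9)
P1 drop B (C beats it: P:5>2 Q:9>2 R:10>2 S:7>6 T:10>9)
P2 drop Q (P beats it: C:10>1 D:9>5)
P2 drop S (P beats it: C:10>8 D:9>8)
P2 drop T (P beats it: C:10>3 D:9>2)
P1→{C,D} P2→{P,R}

IESDS → P1:{C,D} P2:{P,R}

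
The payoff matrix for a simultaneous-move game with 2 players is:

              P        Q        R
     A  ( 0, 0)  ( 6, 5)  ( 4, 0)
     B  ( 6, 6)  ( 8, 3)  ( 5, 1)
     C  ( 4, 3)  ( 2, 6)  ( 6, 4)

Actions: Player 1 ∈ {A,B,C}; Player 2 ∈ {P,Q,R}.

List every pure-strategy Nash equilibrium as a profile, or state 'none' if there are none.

(A,P): not NE [P1→B gives 6>0; P2→Q gives 5>0]
(A,Q): not NE [P1→B gives 8>6]
(A,R): not NE [P1→C gives 6>4; P2→Q gives 5>0]
(B,P): NE
(B,Q): not NE [P2→P gives 6>3]
(B,R): not NE [P1→C gives 6>5; P2→P gives 6>1]
(C,P): not NE [P1→B gives 6>4; P2→Q gives 6>3]
(C,Q): not NE [P1→B gives 8>2]
(C,R): not NE [P2→Q gives 6>4]

PSNE = {(B,P)}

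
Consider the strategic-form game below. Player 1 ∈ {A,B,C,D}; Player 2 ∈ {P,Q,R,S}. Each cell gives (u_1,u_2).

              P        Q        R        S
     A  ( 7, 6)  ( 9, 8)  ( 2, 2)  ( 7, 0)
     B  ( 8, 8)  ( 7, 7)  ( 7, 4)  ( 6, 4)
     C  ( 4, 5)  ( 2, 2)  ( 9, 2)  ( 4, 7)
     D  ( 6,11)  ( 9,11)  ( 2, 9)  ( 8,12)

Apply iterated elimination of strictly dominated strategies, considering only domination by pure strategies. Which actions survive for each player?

Survivors P1:{A,B,D} P2:{P,Q,S}

P2 drop R (P beats it: A:6>2 B:8>4 C:5>2 D:11>9)
P1 drop C (A beats it: P:7>4 Q:9>2 S:7>4)
P1→{A,B,D} P2→{P,Q,S}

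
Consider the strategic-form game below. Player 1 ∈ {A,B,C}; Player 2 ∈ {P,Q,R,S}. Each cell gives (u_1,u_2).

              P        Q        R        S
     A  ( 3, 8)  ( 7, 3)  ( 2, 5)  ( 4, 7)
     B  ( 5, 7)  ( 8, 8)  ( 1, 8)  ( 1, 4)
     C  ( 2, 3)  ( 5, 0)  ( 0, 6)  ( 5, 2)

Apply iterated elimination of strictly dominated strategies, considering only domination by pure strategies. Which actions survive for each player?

IESDS → P1:{A,B} P2:{P,Q,R}

P2 drop S (P beats it: A:8>7 B:7>4 C:3>2)
P1 drop C (A beats it: P:3>2 Q:7>5 R:2>0)
P1→{A,B} P2→{P,Q,R}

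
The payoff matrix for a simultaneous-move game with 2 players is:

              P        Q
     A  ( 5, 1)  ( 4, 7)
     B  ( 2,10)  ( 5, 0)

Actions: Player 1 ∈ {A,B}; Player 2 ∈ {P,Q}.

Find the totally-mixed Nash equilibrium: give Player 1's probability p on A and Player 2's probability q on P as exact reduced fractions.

P1 mixes 5/8 on A; P2 mixes 1/4 on P

P1 indiff ⇒ q·5+(1-q)·4 = q·2+(1-q)·5 ⇒ q(3) = (1-q)(1) ⇒ q = 1/4
P2 indiff ⇒ p·1+(1-p)·10 = p·7+(1-p)·0 ⇒ p(-6) = (1-p)(-10) ⇒ p = 5/8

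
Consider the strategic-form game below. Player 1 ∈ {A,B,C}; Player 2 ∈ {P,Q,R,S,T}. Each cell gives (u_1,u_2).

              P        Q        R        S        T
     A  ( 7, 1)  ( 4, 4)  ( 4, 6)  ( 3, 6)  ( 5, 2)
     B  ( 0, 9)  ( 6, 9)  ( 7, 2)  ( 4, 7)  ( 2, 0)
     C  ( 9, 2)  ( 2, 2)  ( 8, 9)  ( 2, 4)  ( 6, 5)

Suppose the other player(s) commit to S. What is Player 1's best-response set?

u_1(A vs S) = 3
u_1(B vs S) = 4
u_1(C vs S) = 2
max payoff 4 at {B}

argmax u_1 = {B}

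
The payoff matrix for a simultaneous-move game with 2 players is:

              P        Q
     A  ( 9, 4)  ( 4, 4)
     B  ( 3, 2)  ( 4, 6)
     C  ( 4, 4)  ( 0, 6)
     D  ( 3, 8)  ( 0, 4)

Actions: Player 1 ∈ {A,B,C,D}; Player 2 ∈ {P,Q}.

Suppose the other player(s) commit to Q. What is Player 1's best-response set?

argmax u_1 = {A,B}

u_1(A vs Q) = 4
u_1(B vs Q) = 4
u_1(C vs Q) = 0
u_1(D vs Q) = 0
max payoff 4 at {A,B}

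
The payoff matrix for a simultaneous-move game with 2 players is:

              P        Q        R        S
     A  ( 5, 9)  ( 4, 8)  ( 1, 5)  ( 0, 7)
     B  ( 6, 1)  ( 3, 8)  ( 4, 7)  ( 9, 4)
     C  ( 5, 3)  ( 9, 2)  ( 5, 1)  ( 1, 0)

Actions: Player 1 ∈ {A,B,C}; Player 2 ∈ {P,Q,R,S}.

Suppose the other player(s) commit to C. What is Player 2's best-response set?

argmax u_2 = {P}

u_2(P vs C) = 3
u_2(Q vs C) = 2
u_2(R vs C) = 1
u_2(S vs C) = 0
max payoff 3 at {P}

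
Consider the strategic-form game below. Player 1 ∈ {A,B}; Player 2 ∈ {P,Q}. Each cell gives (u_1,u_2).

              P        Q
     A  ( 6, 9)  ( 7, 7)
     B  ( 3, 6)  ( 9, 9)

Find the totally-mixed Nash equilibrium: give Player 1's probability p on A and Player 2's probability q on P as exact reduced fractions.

P1 indiff ⇒ q·6+(1-q)·7 = q·3+(1-q)·9 ⇒ q(3) = (1-q)(2) ⇒ q = 2/5
P2 indiff ⇒ p·9+(1-p)·6 = p·7+(1-p)·9 ⇒ p(2) = (1-p)(3) ⇒ p = 3/5

(p,q) = (3/5, 2/5)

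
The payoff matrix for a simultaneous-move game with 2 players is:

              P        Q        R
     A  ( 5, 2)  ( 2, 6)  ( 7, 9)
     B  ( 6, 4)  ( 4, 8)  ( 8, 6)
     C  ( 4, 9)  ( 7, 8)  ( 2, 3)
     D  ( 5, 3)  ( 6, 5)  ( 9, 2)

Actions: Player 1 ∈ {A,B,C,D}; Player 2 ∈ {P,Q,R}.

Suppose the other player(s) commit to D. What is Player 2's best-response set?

u_2(P vs D) = 3
u_2(Q vs D) = 5
u_2(R vs D) = 2
max payoff 5 at {Q}

P2 best: {Q}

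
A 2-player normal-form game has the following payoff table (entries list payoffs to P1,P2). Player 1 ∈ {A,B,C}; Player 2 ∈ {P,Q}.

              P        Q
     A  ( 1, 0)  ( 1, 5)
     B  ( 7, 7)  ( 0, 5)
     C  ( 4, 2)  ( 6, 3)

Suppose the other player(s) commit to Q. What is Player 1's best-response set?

P1 best: {C}

u_1(A vs Q) = 1
u_1(B vs Q) = 0
u_1(C vs Q) = 6
max payoff 6 at {C}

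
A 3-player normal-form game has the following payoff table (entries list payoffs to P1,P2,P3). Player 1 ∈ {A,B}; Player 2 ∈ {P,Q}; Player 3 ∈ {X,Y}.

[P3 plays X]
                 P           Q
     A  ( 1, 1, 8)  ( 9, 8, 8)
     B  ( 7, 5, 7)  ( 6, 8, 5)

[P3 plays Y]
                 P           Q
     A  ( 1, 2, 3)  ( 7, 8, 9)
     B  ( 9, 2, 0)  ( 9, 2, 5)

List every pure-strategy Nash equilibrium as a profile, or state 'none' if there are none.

PSNE = {(B,Q,Y)}

(A,P,X): not NE [P1→B gives 7>1; P2→Q gives 8>1]
(A,P,Y): not NE [P1→B gives 9>1; P2→Q gives 8>2; P3→X gives 8>3]
(A,Q,X): not NE [P3→Y gives 9>8]
(A,Q,Y): not NE [P1→B gives 9>7]
(B,P,X): not NE [P2→Q gives 8>5]
(B,P,Y): not NE [P3→X gives 7>0]
(B,Q,X): not NE [P1→A gives 9>6]
(B,Q,Y): NE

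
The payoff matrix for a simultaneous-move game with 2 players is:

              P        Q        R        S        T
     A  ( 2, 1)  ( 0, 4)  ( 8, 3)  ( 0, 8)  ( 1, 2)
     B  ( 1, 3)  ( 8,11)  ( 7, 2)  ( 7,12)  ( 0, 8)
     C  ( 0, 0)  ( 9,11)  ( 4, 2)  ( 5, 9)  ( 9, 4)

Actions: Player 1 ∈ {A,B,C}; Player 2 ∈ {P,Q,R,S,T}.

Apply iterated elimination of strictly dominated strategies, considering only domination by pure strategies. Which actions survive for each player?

P2 drop P (Q beats it: A:4>1 B:11>3 C:11>0)
P2 drop R (Q beats it: A:4>3 B:11>2 C:11>2)
P1 drop A (C beats it: Q:9>0 S:5>0 T:9>1)
P2 drop T (Q beats it: B:11>8 C:11>4)
P1→{B,C} P2→{Q,S}

Remaining: P1:{B,C} P2:{Q,S}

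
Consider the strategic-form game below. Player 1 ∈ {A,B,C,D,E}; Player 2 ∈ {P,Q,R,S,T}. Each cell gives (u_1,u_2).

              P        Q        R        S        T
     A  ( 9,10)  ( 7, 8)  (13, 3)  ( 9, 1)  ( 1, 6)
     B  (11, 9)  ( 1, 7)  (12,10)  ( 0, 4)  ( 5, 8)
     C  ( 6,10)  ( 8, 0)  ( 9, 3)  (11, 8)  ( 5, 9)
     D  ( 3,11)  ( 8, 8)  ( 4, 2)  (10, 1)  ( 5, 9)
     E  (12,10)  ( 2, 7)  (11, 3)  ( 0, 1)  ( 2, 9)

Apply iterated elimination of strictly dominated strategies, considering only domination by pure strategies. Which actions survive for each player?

Remaining: P1:{A,B,E} P2:{P,R}

P2 drop Q (P beats it: A:10>8 B:9>7 C:10>0 D:11>8 E:10>7)
P2 drop S (P beats it: A:10>1 B:9>4 C:10>8 D:11>1 E:10>1)
P2 drop T (P beats it: A:10>6 B:9>8 C:10>9 D:11>9 E:10>9)
P1 drop C (A beats it: P:9>6 R:13>9)
P1 drop D (A beats it: P:9>3 R:13>4)
P1→{A,B,E} P2→{P,R}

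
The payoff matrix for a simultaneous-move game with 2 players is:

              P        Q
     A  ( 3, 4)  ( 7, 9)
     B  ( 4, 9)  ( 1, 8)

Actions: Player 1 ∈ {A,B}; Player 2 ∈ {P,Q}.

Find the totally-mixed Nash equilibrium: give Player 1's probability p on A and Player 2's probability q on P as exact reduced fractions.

P1 indiff ⇒ q·3+(1-q)·7 = q·4+(1-q)·1 ⇒ q(-1) = (1-q)(-6) ⇒ q = 6/7
P2 indiff ⇒ p·4+(1-p)·9 = p·9+(1-p)·8 ⇒ p(-5) = (1-p)(-1) ⇒ p = 1/6

(p,q) = (1/6, 6/7)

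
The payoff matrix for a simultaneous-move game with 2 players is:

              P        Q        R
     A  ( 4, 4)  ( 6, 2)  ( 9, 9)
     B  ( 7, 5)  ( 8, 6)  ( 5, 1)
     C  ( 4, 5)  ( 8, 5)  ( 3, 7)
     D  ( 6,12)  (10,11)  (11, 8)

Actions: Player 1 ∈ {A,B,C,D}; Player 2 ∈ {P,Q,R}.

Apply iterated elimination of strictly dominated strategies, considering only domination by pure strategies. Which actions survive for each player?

P1 drop A (D beats it: P:6>4 Q:10>6 R:11>9)
P1 drop C (D beats it: P:6>4 Q:10>8 R:11>3)
P2 drop R (P beats it: B:5>1 D:12>8)
P1→{B,D} P2→{P,Q}

IESDS → P1:{B,D} P2:{P,Q}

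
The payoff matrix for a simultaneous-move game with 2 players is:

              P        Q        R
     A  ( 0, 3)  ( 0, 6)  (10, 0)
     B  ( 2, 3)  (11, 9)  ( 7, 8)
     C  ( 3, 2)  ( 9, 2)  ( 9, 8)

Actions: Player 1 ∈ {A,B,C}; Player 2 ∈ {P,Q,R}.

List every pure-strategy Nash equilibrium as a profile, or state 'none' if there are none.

(A,P): not NE [P1→C gives 3>0; P2→Q gives 6>3]
(A,Q): not NE [P1→B gives 11>0]
(A,R): not NE [P2→Q gives 6>0]
(B,P): not NE [P1→C gives 3>2; P2→Q gives 9>3]
(B,Q): NE
(B,R): not NE [P1→A gives 10>7; P2→Q gives 9>8]
(C,P): not NE [P2→R gives 8>2]
(C,Q): not NE [P1→B gives 11>9; P2→R gives 8>2]
(C,R): not NE [P1→A gives 10>9]

NE set: (B,Q)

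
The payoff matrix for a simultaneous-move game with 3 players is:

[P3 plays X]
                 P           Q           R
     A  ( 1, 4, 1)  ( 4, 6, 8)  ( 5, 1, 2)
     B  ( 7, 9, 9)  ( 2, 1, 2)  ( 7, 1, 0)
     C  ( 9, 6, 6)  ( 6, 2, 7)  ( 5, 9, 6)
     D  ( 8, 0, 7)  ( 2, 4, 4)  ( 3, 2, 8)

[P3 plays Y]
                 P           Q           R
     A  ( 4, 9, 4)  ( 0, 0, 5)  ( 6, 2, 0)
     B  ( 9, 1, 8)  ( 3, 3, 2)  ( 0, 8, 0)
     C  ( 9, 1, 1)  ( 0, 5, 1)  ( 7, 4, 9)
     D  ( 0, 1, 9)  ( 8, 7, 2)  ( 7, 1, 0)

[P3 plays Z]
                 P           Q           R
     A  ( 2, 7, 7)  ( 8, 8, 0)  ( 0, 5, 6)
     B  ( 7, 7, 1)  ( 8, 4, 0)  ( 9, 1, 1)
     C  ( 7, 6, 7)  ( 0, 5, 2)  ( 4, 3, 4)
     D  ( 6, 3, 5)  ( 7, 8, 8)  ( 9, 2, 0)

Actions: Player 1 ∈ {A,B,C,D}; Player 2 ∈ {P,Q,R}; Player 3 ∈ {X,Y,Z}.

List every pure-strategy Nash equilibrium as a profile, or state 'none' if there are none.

(A,P,X): not NE [P1→C gives 9>1; P2→Q gives 6>4; P3→Z gives 7>1]
(A,P,Y): not NE [P1→C gives 9>4; P3→Z gives 7>4]
(A,P,Z): not NE [P1→C gives 7>2; P2→Q gives 8>7]
(A,Q,X): not NE [P1→C gives 6>4]
(A,Q,Y): not NE [P1→D gives 8>0; P2→P gives 9>0; P3→X gives 8>5]
(A,Q,Z): not NE [P3→X gives 8>0]
(A,R,X): not NE [P1→B gives 7>5; P2→Q gives 6>1; P3→Z gives 6>2]
(A,R,Y): not NE [P1→D gives 7>6; P2→P gives 9>2; P3→Z gives 6>0]
(A,R,Z): not NE [P1→D gives 9>0; P2→Q gives 8>5]
(B,P,X): not NE [P1→C gives 9>7]
(B,P,Y): not NE [P2→R gives 8>1; P3→X gives 9>8]
(B,P,Z): not NE [P3→X gives 9>1]
(B,Q,X): not NE [P1→C gives 6>2; P2→P gives 9>1]
(B,Q,Y): not NE [P1→D gives 8>3; P2→R gives 8>3]
(B,Q,Z): not NE [P2→P gives 7>4; P3→Y gives 2>0]
(B,R,X): not NE [P2→P gives 9>1; P3→Z gives 1>0]
(B,R,Y): not NE [P1→D gives 7>0; P3→Z gives 1>0]
(B,R,Z): not NE [P2→P gives 7>1]
(C,P,X): not NE [P2→R gives 9>6; P3→Z gives 7>6]
(C,P,Y): not NE [P2→Q gives 5>1; P3→Z gives 7>1]
(C,P,Z): NE
(C,Q,X): not NE [P2→R gives 9>2]
(C,Q,Y): not NE [P1→D gives 8>0; P3→X gives 7>1]
(C,Q,Z): not NE [P1→B gives 8>0; P2→P gives 6>5; P3→X gives 7>2]
(C,R,X): not NE [P1→B gives 7>5; P3→Y gives 9>6]
(C,R,Y): not NE [P2→Q gives 5>4]
(C,R,Z): not NE [P1→D gives 9>4; P2→P gives 6>3; P3→Y gives 9>4]
(D,P,X): not NE [P1→C gives 9>8; P2→Q gives 4>0; P3→Y gives 9>7]
(D,P,Y): not NE [P1→C gives 9>0; P2→Q gives 7>1]
(D,P,Z): not NE [P1→C gives 7>6; P2→Q gives 8>3; P3→Y gives 9>5]
(D,Q,X): not NE [P1→C gives 6>2; P3→Z gives 8>4]
(D,Q,Y): not NE [P3→Z gives 8>2]
(D,Q,Z): not NE [P1→B gives 8>7]
(D,R,X): not NE [P1→B gives 7>3; P2→Q gives 4>2]
(D,R,Y): not NE [P2→Q gives 7>1; P3→X gives 8>0]
(D,R,Z): not NE [P2→Q gives 8>2; P3→X gives 8>0]

PSNE = {(C,P,Z)}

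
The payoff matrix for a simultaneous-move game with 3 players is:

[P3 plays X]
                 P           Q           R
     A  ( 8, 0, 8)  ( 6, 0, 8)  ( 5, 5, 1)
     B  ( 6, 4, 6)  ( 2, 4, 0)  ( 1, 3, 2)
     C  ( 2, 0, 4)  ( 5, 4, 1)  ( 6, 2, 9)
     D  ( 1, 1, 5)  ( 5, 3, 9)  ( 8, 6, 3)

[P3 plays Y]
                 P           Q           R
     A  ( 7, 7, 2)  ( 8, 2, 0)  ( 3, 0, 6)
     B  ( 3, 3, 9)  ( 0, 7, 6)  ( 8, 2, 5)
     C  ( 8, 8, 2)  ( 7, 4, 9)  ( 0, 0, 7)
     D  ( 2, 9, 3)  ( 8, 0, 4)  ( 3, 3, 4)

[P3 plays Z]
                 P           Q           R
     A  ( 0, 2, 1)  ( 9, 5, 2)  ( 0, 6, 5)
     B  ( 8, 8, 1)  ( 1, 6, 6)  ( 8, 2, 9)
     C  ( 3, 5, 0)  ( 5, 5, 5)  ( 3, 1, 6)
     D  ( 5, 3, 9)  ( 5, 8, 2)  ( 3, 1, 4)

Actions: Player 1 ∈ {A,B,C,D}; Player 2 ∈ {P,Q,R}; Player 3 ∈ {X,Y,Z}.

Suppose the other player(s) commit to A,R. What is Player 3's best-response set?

u_3(X vs A,R) = 1
u_3(Y vs A,R) = 6
u_3(Z vs A,R) = 5
max payoff 6 at {Y}

argmax u_3 = {Y}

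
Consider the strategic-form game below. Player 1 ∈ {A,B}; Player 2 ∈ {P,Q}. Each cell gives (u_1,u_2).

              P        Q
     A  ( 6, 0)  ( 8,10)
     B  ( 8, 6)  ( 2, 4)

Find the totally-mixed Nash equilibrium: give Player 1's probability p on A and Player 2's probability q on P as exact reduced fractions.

P1 indiff ⇒ q·6+(1-q)·8 = q·8+(1-q)·2 ⇒ q(-2) = (1-q)(-6) ⇒ q = 3/4
P2 indiff ⇒ p·0+(1-p)·6 = p·10+(1-p)·4 ⇒ p(-10) = (1-p)(-2) ⇒ p = 1/6

(p,q) = (1/6, 3/4)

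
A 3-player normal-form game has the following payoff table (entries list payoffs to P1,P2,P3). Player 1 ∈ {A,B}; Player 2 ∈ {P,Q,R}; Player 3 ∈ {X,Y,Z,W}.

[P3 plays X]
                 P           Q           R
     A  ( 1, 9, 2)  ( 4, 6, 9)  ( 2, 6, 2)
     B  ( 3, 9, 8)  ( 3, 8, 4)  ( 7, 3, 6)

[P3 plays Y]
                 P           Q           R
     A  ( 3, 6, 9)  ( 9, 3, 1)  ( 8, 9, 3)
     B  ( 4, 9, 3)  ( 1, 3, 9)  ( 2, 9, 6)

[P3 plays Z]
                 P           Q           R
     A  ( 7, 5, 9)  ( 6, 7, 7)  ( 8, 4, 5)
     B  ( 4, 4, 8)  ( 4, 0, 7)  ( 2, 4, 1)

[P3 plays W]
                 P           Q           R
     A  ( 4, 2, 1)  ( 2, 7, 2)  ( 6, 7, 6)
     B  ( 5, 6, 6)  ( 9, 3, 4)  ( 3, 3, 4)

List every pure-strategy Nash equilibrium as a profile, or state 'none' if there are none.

PSNE = {(A,R,W), (B,P,X)}

(A,P,X): not NE [P1→B gives 3>1; P3→Z gives 9>2]
(A,P,Y): not NE [P1→B gives 4>3; P2→R gives 9>6]
(A,P,Z): not NE [P2→Q gives 7>5]
(A,P,W): not NE [P1→B gives 5>4; P2→R gives 7>2; P3→Z gives 9>1]
(A,Q,X): not NE [P2→P gives 9>6]
(A,Q,Y): not NE [P2→R gives 9>3; P3→X gives 9>1]
(A,Q,Z): not NE [P3→X gives 9>7]
(A,Q,W): not NE [P1→B gives 9>2; P3→X gives 9>2]
(A,R,X): not NE [P1→B gives 7>2; P2→P gives 9>6; P3→W gives 6>2]
(A,R,Y): not NE [P3→W gives 6>3]
(A,R,Z): not NE [P2→Q gives 7>4; P3→W gives 6>5]
(A,R,W): NE
(B,P,X): NE
(B,P,Y): not NE [P3→Z gives 8>3]
(B,P,Z): not NE [P1→A gives 7>4]
(B,P,W): not NE [P3→Z gives 8>6]
(B,Q,X): not NE [P1→A gives 4>3; P2→P gives 9>8; P3→Y gives 9>4]
(B,Q,Y): not NE [P1→A gives 9>1; P2→R gives 9>3]
(B,Q,Z): not NE [P1→A gives 6>4; P2→R gives 4>0; P3→Y gives 9>7]
(B,Q,W): not NE [P2→P gives 6>3; P3→Y gives 9>4]
(B,R,X): not NE [P2→P gives 9>3]
(B,R,Y): not NE [P1→A gives 8>2]
(B,R,Z): not NE [P1→A gives 8>2; P3→Y gives 6>1]
(B,R,W): not NE [P1→A gives 6>3; P2→P gives 6>3; P3→Y gives 6>4]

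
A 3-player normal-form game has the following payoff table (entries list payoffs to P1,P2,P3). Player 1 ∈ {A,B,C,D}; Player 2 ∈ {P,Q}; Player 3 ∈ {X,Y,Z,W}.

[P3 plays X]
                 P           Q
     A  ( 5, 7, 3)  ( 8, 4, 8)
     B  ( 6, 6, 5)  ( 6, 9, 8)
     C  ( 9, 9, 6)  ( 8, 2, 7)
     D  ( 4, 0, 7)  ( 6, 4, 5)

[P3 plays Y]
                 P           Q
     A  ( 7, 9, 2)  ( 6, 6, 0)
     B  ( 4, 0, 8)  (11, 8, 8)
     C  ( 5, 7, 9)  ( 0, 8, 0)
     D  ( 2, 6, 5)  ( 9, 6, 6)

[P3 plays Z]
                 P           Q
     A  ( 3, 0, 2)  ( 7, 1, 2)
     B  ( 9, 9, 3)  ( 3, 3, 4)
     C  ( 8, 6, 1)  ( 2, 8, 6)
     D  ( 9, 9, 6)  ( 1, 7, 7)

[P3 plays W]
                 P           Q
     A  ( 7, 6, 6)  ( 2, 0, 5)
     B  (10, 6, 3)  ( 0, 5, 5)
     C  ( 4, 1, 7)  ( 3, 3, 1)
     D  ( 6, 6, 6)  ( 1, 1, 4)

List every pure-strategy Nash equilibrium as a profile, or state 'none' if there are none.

(A,P,X): not NE [P1→C gives 9>5; P3→W gives 6>3]
(A,P,Y): not NE [P3→W gives 6>2]
(A,P,Z): not NE [P1→D gives 9>3; P2→Q gives 1>0; P3→W gives 6>2]
(A,P,W): not NE [P1→B gives 10>7]
(A,Q,X): not NE [P2→P gives 7>4]
(A,Q,Y): not NE [P1→B gives 11>6; P2→P gives 9>6; P3→X gives 8>0]
(A,Q,Z): not NE [P3→X gives 8>2]
(A,Q,W): not NE [P1→C gives 3>2; P2→P gives 6>0; P3→X gives 8>5]
(B,P,X): not NE [P1→C gives 9>6; P2→Q gives 9>6; P3→Y gives 8>5]
(B,P,Y): not NE [P1→A gives 7>4; P2→Q gives 8>0]
(B,P,Z): not NE [P3→Y gives 8>3]
(B,P,W): not NE [P3→Y gives 8>3]
(B,Q,X): not NE [P1→C gives 8>6]
(B,Q,Y): NE
(B,Q,Z): not NE [P1→A gives 7>3; P2→P gives 9>3; P3→Y gives 8>4]
(B,Q,W): not NE [P1→C gives 3>0; P2→P gives 6>5; P3→Y gives 8>5]
(C,P,X): not NE [P3→Y gives 9>6]
(C,P,Y): not NE [P1→A gives 7>5; P2→Q gives 8>7]
(C,P,Z): not NE [P1→D gives 9>8; P2→Q gives 8>6; P3→Y gives 9>1]
(C,P,W): not NE [P1→B gives 10>4; P2→Q gives 3>1; P3→Y gives 9>7]
(C,Q,X): not NE [P2→P gives 9>2]
(C,Q,Y): not NE [P1→B gives 11>0; P3→X gives 7>0]
(C,Q,Z): not NE [P1→A gives 7>2; P3→X gives 7>6]
(C,Q,W): not NE [P3→X gives 7>1]
(D,P,X): not NE [P1→C gives 9>4; P2→Q gives 4>0]
(D,P,Y): not NE [P1→A gives 7>2; P3→X gives 7>5]
(D,P,Z): not NE [P3→X gives 7>6]
(D,P,W): not NE [P1→B gives 10>6; P3→X gives 7>6]
(D,Q,X): not NE [P1→C gives 8>6; P3→Z gives 7>5]
(D,Q,Y): not NE [P1→B gives 11>9; P3→Z gives 7>6]
(D,Q,Z): not NE [P1→A gives 7>1; P2→P gives 9>7]
(D,Q,W): not NE [P1→C gives 3>1; P2→P gives 6>1; P3→Z gives 7>4]

PSNE = {(B,Q,Y)}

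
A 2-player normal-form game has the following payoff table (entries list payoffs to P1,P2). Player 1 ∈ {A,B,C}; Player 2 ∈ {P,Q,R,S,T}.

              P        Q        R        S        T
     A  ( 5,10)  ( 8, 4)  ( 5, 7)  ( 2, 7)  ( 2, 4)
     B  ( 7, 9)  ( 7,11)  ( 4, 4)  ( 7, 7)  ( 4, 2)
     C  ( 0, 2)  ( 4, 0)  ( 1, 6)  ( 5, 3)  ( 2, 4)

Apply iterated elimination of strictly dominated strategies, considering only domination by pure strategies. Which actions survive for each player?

P1 drop C (B beats it: P:7>0 Q:7>4 R:4>1 S:7>5 T:4>2)
P2 drop R (P beats it: A:10>7 B:9>4)
P2 drop S (P beats it: A:10>7 B:9>7)
P2 drop T (P beats it: A:10>4 B:9>2)
P1→{A,B} P2→{P,Q}

Survivors P1:{A,B} P2:{P,Q}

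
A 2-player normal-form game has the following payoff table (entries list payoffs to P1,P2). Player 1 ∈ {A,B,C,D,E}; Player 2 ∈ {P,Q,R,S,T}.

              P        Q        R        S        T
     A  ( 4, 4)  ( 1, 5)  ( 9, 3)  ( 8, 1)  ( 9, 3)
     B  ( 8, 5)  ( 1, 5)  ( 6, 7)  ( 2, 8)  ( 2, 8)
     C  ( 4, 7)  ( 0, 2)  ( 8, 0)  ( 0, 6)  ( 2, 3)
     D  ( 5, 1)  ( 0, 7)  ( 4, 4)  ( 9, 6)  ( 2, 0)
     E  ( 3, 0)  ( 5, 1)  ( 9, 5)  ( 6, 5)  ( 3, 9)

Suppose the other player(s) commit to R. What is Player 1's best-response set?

P1 best: {A,E}

u_1(A vs R) = 9
u_1(B vs R) = 6
u_1(C vs R) = 8
u_1(D vs R) = 4
u_1(E vs R) = 9
max payoff 9 at {A,E}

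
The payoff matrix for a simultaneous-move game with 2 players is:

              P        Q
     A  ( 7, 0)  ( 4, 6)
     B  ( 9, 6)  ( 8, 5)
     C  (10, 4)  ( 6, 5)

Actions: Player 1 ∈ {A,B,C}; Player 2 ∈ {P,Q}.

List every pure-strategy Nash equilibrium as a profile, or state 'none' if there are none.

PSNE: ∅

(A,P): not NE [P1→C gives 10>7; P2→Q gives 6>0]
(A,Q): not NE [P1→B gives 8>4]
(B,P): not NE [P1→C gives 10>9]
(B,Q): not NE [P2→P gives 6>5]
(C,P): not NE [P2→Q gives 5>4]
(C,Q): not NE [P1→B gives 8>6]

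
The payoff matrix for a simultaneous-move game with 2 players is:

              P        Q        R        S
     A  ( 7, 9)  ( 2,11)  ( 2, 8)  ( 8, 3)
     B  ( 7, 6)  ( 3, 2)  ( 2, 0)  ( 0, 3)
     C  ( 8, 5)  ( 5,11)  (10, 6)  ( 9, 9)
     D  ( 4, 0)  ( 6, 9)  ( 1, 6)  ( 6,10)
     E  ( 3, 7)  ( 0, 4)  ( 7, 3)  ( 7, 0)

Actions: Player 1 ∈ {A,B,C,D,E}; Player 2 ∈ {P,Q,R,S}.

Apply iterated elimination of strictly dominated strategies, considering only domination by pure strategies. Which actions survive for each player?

IESDS → P1:{C,D} P2:{Q,S}

P1 drop A (C beats it: P:8>7 Q:5>2 R:10>2 S:9>8)
P1 drop B (C beats it: P:8>7 Q:5>3 R:10>2 S:9>0)
P1 drop E (C beats it: P:8>3 Q:5>0 R:10>7 S:9>7)
P2 drop P (Q beats it: C:11>5 D:9>0)
P2 drop R (Q beats it: C:11>6 D:9>6)
P1→{C,D} P2→{Q,S}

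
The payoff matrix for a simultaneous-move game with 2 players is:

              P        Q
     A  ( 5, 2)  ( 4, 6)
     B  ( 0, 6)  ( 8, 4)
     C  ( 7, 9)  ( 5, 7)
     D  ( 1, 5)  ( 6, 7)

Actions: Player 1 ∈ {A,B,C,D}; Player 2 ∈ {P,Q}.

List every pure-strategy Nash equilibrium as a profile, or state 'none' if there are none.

Nash profiles: (C,P)

(A,P): not NE [P1→C gives 7>5; P2→Q gives 6>2]
(A,Q): not NE [P1→B gives 8>4]
(B,P): not NE [P1→C gives 7>0]
(B,Q): not NE [P2→P gives 6>4]
(C,P): NE
(C,Q): not NE [P1→B gives 8>5; P2→P gives 9>7]
(D,P): not NE [P1→C gives 7>1; P2→Q gives 7>5]
(D,Q): not NE [P1→B gives 8>6]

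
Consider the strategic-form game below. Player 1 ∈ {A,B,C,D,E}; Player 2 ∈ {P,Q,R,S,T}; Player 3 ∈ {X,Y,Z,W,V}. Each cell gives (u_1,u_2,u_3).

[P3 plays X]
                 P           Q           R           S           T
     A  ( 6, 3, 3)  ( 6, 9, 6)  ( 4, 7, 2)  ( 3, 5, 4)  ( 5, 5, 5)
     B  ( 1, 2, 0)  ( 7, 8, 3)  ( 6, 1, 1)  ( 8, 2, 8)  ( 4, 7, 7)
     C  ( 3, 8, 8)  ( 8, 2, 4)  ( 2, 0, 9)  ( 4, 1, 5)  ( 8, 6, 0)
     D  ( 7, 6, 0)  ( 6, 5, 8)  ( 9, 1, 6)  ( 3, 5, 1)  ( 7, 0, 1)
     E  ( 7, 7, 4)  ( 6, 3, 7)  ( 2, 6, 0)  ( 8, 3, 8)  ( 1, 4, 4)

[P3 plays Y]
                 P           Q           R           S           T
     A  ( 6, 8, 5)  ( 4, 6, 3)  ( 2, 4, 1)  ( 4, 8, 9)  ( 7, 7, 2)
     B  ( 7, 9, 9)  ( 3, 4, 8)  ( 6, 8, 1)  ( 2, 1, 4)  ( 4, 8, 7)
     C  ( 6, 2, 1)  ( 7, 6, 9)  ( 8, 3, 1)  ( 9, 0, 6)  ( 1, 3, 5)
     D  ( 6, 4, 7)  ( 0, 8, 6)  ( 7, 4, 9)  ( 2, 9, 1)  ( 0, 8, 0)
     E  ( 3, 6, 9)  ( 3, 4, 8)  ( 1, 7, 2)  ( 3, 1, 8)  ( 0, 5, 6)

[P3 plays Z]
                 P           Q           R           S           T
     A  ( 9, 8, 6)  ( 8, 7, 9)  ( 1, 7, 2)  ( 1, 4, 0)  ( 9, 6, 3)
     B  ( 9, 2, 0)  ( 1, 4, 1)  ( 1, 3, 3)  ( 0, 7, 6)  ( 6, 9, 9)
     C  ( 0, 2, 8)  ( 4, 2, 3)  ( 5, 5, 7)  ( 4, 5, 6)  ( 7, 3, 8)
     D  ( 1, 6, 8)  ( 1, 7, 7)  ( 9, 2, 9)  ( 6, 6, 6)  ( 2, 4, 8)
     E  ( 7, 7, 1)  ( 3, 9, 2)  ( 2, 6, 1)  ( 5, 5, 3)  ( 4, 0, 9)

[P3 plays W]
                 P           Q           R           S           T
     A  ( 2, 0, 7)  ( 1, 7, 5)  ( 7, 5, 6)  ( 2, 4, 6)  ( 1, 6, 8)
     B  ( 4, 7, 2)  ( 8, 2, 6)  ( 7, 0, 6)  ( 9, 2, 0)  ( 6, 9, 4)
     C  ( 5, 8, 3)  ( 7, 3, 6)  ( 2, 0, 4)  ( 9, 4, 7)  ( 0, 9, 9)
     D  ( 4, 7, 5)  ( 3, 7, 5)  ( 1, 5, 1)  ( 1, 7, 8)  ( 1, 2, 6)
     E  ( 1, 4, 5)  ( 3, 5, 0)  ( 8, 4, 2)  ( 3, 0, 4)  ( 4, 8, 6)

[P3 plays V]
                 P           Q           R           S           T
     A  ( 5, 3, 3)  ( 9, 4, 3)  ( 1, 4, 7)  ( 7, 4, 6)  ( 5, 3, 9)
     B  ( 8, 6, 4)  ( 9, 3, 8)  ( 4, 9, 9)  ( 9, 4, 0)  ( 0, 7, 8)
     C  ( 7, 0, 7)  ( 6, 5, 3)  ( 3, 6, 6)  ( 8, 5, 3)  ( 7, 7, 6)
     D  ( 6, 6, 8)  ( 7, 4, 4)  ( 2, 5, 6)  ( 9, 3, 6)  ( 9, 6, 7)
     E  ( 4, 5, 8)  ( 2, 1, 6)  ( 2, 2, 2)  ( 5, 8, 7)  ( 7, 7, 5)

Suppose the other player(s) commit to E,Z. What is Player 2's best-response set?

u_2(P vs E,Z) = 7
u_2(Q vs E,Z) = 9
u_2(R vs E,Z) = 6
u_2(S vs E,Z) = 5
u_2(T vs E,Z) = 0
max payoff 9 at {Q}

BR_2 = {Q}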